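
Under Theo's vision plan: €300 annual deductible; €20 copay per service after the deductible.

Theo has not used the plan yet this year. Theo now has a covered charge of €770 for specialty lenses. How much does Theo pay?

The full €300 deductible is still open; €300 of this bill applies to it.
That leaves €770 − €300 = €470 for the copay.
Copay on this service: €20.
So the member owes €300 + €20 = €320.

€320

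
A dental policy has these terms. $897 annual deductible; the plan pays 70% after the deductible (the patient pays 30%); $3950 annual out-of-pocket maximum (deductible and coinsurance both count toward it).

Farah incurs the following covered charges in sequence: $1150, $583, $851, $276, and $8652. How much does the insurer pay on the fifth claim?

Bill 1, $1150: deductible takes $897, $253 remains; coinsurance $253 × 30% = $75.90. Patient owes $972.90 (running OOP $972.90). Insurer: $1150 − $972.90 = $177.10.
Bill 2, $583: deductible met; 30% of $583 = $174.90. Patient pays $174.90; OOP now $1147.80. Plan pays $583 − $174.90 = $408.10.
Bill 3, $851: 30% coinsurance on $851 = $255.30. Cost to patient: $255.30. OOP to date $1403.10. Plan pays $851 − $255.30 = $595.70.
Bill 4, $276: deductible already satisfied, so patient's share is 30% × $276 = $82.80. Patient owes $82.80 (running OOP $1485.90). Plan pays $276 − $82.80 = $193.20.
Bill 5, $8652: deductible met; 30% of $8652 = $2595.60. OOP would hit $4081.50 > $3950, so the cap limits the patient to $3950 − $1485.90 = $2464.10. Plan pays $8652 − $2464.10 = $6187.90.

$6187.90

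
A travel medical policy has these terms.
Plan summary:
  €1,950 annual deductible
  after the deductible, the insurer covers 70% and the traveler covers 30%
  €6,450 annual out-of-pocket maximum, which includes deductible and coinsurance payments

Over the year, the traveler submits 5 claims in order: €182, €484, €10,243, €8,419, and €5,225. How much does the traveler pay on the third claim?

Claim 1 (€182): entire amount goes to the deductible. Traveler owes €182 (running OOP €182).
Claim 2 (€484): entire amount goes to the deductible. Traveler pays €484; OOP now €666.
Claim 3 (€10,243): €1,284 to deductible, leaving €8,959; traveler's 30% is €2,687.70. Traveler owes €3,971.70 (running OOP €4,637.70).

€3,971.70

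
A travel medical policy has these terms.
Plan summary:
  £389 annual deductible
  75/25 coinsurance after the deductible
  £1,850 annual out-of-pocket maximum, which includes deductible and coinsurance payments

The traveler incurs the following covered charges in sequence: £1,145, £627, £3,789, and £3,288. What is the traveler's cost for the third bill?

£947.25

Bill 1, £1,145: £389 finishes the deductible; £756 goes to coinsurance; coinsurance £756 × 25% = £189. Traveler pays £578; OOP now £578.
Bill 2, £627: deductible met; 25% of £627 = £156.75. Cost to traveler: £156.75. OOP to date £734.75.
Bill 3, £3,789: deductible already satisfied, so traveler's share is 25% × £3,789 = £947.25. Traveler owes £947.25 (running OOP £1,682).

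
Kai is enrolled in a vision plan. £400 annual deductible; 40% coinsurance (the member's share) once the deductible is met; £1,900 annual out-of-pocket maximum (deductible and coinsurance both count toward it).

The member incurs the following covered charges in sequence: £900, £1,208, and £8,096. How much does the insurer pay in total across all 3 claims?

£8,304

Claim 1 (£900): deductible takes £400, £500 remains; member's 40% is £200. Member pays £600; OOP now £600. Insurer: £900 − £600 = £300.
Claim 2 (£1,208): deductible already satisfied, so member's share is 40% × £1,208 = £483.20. Member pays £483.20; OOP now £1,083.20. Plan pays £1,208 − £483.20 = £724.80.
Claim 3 (£8,096): deductible already satisfied, so member's share is 40% × £8,096 = £3,238.40. That would push OOP to £4,321.60, over the £1,900 cap, so member pays £1,900 − £1,083.20 = £816.80. Insurer: £8,096 − £816.80 = £7,279.20.
Insurer total = bills − member's total = £10,204 − £1,900 = £8,304.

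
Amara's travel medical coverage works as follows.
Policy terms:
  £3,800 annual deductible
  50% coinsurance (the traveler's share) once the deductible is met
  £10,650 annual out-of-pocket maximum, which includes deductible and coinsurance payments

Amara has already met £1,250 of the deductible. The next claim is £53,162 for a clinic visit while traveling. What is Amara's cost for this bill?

£1,250 of the £3,800 deductible is already met, leaving £2,550.
After the £2,550 deductible portion, £53,162 − £2,550 = £50,612 is subject to coinsurance.
Coinsurance: £50,612 × 50% = £25,306.
So the traveler owes £2,550 + £25,306 = £27,856 before any cap.
Year-to-date out-of-pocket would reach £1,250 + £27,856 = £29,106, above the £10,650 maximum, so the traveler pays only £10,650 − £1,250 = £9,400.

£9,400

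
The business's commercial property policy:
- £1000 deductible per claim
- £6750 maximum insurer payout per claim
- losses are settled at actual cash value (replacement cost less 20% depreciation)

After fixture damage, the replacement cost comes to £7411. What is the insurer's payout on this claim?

£4928.80

At 20% depreciation, ACV = £7411 − £1482.20 = £5928.80.
After the deductible, £5928.80 − £1000 = £4928.80 remains.
£4928.80 ≤ £6750, so the limit doesn't bind; insurer pays £4928.80.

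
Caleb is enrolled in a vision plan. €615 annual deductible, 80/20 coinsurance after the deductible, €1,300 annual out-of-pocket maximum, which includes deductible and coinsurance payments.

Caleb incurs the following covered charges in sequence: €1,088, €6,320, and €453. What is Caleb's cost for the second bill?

€590.40

#1 (€1,088): €615 to deductible, leaving €473; coinsurance €473 × 20% = €94.60. Cost to member: €709.60. OOP to date €709.60.
#2 (€6,320): deductible met; 20% of €6,320 = €1,264. Adding that to €709.60 gives €1,973.60, past the €1,300 cap; member pays only €1,300 − €709.60 = €590.40.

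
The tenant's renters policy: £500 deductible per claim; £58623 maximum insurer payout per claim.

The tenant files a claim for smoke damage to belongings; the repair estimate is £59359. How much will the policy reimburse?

£58623

Subtract the deductible: £59359 − £500 = £58859.
Since £58859 > £58623, the payout is capped at £58623.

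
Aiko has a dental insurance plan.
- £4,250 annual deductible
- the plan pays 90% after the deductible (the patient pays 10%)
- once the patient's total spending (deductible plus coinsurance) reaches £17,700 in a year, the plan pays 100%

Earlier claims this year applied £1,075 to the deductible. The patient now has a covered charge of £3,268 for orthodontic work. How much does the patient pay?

Remaining deductible: £4,250 − £1,075 = £3,175.
After the £3,175 deductible portion, £3,268 − £3,175 = £93 is subject to coinsurance.
Patient's 10% share of £93 is £9.30.
Patient responsibility before any cap: £3,175 + £9.30 = £3,184.30.
Year-to-date out-of-pocket becomes £1,075 + £3,184.30 = £4,259.30, still under the £17,700 maximum, so no cap applies.

£3,184.30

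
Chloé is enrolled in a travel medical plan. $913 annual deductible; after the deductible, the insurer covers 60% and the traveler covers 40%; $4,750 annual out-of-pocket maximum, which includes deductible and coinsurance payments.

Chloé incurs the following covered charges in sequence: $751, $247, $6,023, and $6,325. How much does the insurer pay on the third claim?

Claim 1 ($751): fully absorbed by the deductible. Cost to traveler: $751. OOP to date $751. Insurer: $751 − $751 = $0.
Claim 2 ($247): $162 finishes the deductible; $85 goes to coinsurance; 40% of $85 = $34. Traveler pays $196; OOP now $947. Plan pays $247 − $196 = $51.
Claim 3 ($6,023): deductible already satisfied, so traveler's share is 40% × $6,023 = $2,409.20. Cost to traveler: $2,409.20. OOP to date $3,356.20. Insurer: $6,023 − $2,409.20 = $3,613.80.

$3,613.80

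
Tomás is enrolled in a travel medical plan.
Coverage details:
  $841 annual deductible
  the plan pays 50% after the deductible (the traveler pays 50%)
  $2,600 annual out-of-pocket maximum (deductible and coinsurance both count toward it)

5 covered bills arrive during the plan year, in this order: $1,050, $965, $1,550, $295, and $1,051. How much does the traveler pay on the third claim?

Claim 1 — $1,050: $841 finishes the deductible; $209 goes to coinsurance; coinsurance $209 × 50% = $104.50. Traveler pays $945.50; OOP now $945.50.
Claim 2 — $965: deductible met; 50% of $965 = $482.50. Traveler owes $482.50 (running OOP $1,428).
Claim 3 — $1,550: deductible already satisfied, so traveler's share is 50% × $1,550 = $775. Cost to traveler: $775. OOP to date $2,203.

$775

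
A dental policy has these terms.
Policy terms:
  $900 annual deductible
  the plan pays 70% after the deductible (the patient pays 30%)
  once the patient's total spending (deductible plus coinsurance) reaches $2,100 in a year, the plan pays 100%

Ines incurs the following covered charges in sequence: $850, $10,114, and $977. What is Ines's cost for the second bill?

Bill 1, $850: entire amount goes to the deductible. Patient pays $850; OOP now $850.
Bill 2, $10,114: $50 to deductible, leaving $10,064; patient's 30% is $3,019.20. Claim cost before the cap: $50 + $3,019.20 = $3,069.20. That would push OOP to $3,919.20, over the $2,100 cap, so patient pays $2,100 − $850 = $1,250.

$1,250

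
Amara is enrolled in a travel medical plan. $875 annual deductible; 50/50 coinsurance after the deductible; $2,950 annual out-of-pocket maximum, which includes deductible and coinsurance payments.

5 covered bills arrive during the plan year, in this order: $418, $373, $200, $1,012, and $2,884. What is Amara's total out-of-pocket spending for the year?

$2,881

Claim 1 ($418): fully absorbed by the deductible. Traveler pays $418; OOP now $418.
Claim 2 ($373): all of it applies to the deductible. Traveler owes $373 (running OOP $791).
Claim 3 ($200): $84 finishes the deductible; $116 goes to coinsurance; coinsurance $116 × 50% = $58. Traveler owes $142 (running OOP $933).
Claim 4 ($1,012): deductible already satisfied, so traveler's share is 50% × $1,012 = $506. Traveler pays $506; OOP now $1,439.
Claim 5 ($2,884): deductible already satisfied, so traveler's share is 50% × $2,884 = $1,442. Traveler pays $1,442; OOP now $2,881.
Summing the traveler's payments: $418 + $373 + $142 + $506 + $1,442 = $2,881.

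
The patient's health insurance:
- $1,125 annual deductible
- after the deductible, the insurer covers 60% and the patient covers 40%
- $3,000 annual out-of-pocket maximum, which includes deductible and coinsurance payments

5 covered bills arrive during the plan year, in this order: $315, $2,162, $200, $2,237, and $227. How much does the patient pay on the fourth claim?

#1 ($315): fully absorbed by the deductible. Patient pays $315; OOP now $315.
#2 ($2,162): $810 finishes the deductible; $1,352 goes to coinsurance; coinsurance $1,352 × 40% = $540.80. Cost to patient: $1,350.80. OOP to date $1,665.80.
#3 ($200): deductible met; 40% of $200 = $80. Cost to patient: $80. OOP to date $1,745.80.
#4 ($2,237): 40% coinsurance on $2,237 = $894.80. Cost to patient: $894.80. OOP to date $2,640.60.

$894.80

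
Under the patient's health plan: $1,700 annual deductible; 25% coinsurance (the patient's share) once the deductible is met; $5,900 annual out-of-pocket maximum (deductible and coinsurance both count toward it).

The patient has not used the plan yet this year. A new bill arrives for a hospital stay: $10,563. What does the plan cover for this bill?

$6,647.25

The full $1,700 deductible is still open; $1,700 of this bill applies to it.
That leaves $10,563 − $1,700 = $8,863 for coinsurance.
Coinsurance: $8,863 × 25% = $2,215.75.
That puts the patient's cost at $1,700 + $2,215.75 = $3,915.75 before any cap.
Total out-of-pocket so far would be $0 + $3,915.75 = $3,915.75, below the $5,900 cap — no reduction.
The insurer covers the remainder: $10,563 − $3,915.75 = $6,647.25.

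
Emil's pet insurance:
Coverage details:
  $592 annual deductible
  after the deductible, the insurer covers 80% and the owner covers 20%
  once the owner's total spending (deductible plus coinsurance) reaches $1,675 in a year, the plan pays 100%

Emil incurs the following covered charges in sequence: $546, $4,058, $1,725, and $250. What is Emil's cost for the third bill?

$280.60

Bill 1, $546: entire amount goes to the deductible. Cost to owner: $546. OOP to date $546.
Bill 2, $4,058: deductible takes $46, $4,012 remains; coinsurance $4,012 × 20% = $802.40. Cost to owner: $848.40. OOP to date $1,394.40.
Bill 3, $1,725: deductible met; 20% of $1,725 = $345. OOP would hit $1,739.40 > $1,675, so the cap limits the owner to $1,675 − $1,394.40 = $280.60.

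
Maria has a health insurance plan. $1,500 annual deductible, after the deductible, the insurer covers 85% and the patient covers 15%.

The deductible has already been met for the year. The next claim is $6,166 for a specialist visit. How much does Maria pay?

$924.90

With the deductible met, the entire $6,166 is subject to coinsurance.
Coinsurance: $6,166 × 15% = $924.90.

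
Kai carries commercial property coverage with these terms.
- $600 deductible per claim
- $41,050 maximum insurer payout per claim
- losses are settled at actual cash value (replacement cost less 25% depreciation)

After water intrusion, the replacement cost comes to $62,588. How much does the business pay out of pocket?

$21,538

Depreciate 25%: the covered value is $62,588 × 0.75 = $46,941.
Subtract the deductible: $46,941 − $600 = $46,341.
$46,341 exceeds the $41,050 limit, so the insurer pays the limit: $41,050.
Business's share is the uncovered remainder: $62,588 − $41,050 = $21,538.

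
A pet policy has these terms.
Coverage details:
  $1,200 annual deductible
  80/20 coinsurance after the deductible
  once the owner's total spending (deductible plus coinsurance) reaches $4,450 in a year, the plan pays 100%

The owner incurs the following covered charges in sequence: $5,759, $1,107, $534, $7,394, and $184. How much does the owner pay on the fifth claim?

Claim 1 — $5,759: deductible takes $1,200, $4,559 remains; 20% of $4,559 = $911.80. Owner pays $2,111.80; OOP now $2,111.80.
Claim 2 — $1,107: deductible met; 20% of $1,107 = $221.40. Cost to owner: $221.40. OOP to date $2,333.20.
Claim 3 — $534: deductible met; 20% of $534 = $106.80. Owner owes $106.80 (running OOP $2,440).
Claim 4 — $7,394: deductible already satisfied, so owner's share is 20% × $7,394 = $1,478.80. Owner owes $1,478.80 (running OOP $3,918.80).
Claim 5 — $184: deductible met; 20% of $184 = $36.80. Owner owes $36.80 (running OOP $3,955.60).

$36.80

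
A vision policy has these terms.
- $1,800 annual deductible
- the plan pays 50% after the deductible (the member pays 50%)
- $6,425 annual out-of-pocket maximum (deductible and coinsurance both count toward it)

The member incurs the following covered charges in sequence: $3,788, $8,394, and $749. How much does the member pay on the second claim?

#1 ($3,788): $1,800 to deductible, leaving $1,988; 50% of $1,988 = $994. Member pays $2,794; OOP now $2,794.
#2 ($8,394): deductible met; 50% of $8,394 = $4,197. That would push OOP to $6,991, over the $6,425 cap, so member pays $6,425 − $2,794 = $3,631.

$3,631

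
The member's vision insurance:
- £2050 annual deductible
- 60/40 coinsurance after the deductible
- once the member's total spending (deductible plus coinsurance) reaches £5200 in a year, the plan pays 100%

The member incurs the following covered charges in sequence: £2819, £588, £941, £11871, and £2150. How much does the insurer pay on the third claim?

£564.60

#1 (£2819): £2050 to deductible, leaving £769; coinsurance £769 × 40% = £307.60. Member pays £2357.60; OOP now £2357.60. Plan pays £2819 − £2357.60 = £461.40.
#2 (£588): deductible met; 40% of £588 = £235.20. Cost to member: £235.20. OOP to date £2592.80. Plan pays £588 − £235.20 = £352.80.
#3 (£941): deductible met; 40% of £941 = £376.40. Cost to member: £376.40. OOP to date £2969.20. Insurer: £941 − £376.40 = £564.60.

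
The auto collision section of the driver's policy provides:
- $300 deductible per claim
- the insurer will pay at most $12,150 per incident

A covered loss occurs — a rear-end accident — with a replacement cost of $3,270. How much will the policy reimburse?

Less the $300 deductible: $3,270 − $300 = $2,970.
That's under the $12,150 cap, so the insurer reimburses the full $2,970.

$2,970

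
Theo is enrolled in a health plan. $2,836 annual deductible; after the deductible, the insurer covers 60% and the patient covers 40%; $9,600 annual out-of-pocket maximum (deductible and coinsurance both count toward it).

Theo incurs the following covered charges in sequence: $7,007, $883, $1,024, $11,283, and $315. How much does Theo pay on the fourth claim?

$4,332.80

#1 ($7,007): $2,836 finishes the deductible; $4,171 goes to coinsurance; coinsurance $4,171 × 40% = $1,668.40. Patient pays $4,504.40; OOP now $4,504.40.
#2 ($883): deductible met; 40% of $883 = $353.20. Patient owes $353.20 (running OOP $4,857.60).
#3 ($1,024): deductible met; 40% of $1,024 = $409.60. Cost to patient: $409.60. OOP to date $5,267.20.
#4 ($11,283): deductible already satisfied, so patient's share is 40% × $11,283 = $4,513.20. OOP would hit $9,780.40 > $9,600, so the cap limits the patient to $9,600 − $5,267.20 = $4,332.80.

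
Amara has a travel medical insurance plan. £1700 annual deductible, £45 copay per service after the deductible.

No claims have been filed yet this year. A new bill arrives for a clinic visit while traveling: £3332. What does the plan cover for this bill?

The full £1700 deductible is still open; £1700 of this bill applies to it.
After the £1700 deductible portion, £3332 − £1700 = £1632 is subject to the copay.
Copay on this service: £45.
So the traveler owes £1700 + £45 = £1745.
The insurer covers the remainder: £3332 − £1745 = £1587.

£1587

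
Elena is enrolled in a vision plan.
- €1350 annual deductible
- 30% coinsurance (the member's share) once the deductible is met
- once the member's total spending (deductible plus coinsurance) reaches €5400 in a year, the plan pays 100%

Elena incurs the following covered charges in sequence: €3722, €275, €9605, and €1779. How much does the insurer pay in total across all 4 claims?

Claim 1 (€3722): deductible takes €1350, €2372 remains; 30% of €2372 = €711.60. Member owes €2061.60 (running OOP €2061.60). Plan pays €3722 − €2061.60 = €1660.40.
Claim 2 (€275): deductible met; 30% of €275 = €82.50. Cost to member: €82.50. OOP to date €2144.10. Plan pays €275 − €82.50 = €192.50.
Claim 3 (€9605): 30% coinsurance on €9605 = €2881.50. Member owes €2881.50 (running OOP €5025.60). Plan pays €9605 − €2881.50 = €6723.50.
Claim 4 (€1779): deductible already satisfied, so member's share is 30% × €1779 = €533.70. OOP would hit €5559.30 > €5400, so the cap limits the member to €5400 − €5025.60 = €374.40. Insurer: €1779 − €374.40 = €1404.60.
Insurer total = bills − member's total = €15381 − €5400 = €9981.

€9981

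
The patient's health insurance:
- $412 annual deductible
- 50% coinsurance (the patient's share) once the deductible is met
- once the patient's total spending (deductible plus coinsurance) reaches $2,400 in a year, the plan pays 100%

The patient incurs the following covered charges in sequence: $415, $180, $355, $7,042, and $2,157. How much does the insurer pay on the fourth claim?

$5,323

#1 ($415): $412 to deductible, leaving $3; 50% of $3 = $1.50. Patient owes $413.50 (running OOP $413.50). Plan pays $415 − $413.50 = $1.50.
#2 ($180): deductible met; 50% of $180 = $90. Patient owes $90 (running OOP $503.50). Plan pays $180 − $90 = $90.
#3 ($355): deductible met; 50% of $355 = $177.50. Cost to patient: $177.50. OOP to date $681. Insurer: $355 − $177.50 = $177.50.
#4 ($7,042): deductible already satisfied, so patient's share is 50% × $7,042 = $3,521. OOP would hit $4,202 > $2,400, so the cap limits the patient to $2,400 − $681 = $1,719. Insurer: $7,042 − $1,719 = $5,323.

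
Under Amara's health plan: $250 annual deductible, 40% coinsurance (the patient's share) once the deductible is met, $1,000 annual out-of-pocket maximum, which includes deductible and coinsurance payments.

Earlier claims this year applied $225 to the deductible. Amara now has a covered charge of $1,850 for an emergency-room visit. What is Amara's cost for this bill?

Deductible still to meet: $250 − $225 = $25.
The remaining $1,825 (= $1,850 − $25) moves to coinsurance.
40% of $1,825 = $730 falls to the patient.
So the patient owes $25 + $730 = $755 before any cap.
Cumulative spending $225 + $755 = $980 stays under the $1,000 maximum.

$755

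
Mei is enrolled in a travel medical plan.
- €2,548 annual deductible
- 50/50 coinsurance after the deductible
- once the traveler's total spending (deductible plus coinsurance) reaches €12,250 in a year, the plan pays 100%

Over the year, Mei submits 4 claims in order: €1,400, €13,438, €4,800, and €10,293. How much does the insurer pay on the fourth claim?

€9,136

Claim 1 — €1,400: fully absorbed by the deductible. Cost to traveler: €1,400. OOP to date €1,400. Insurer: €1,400 − €1,400 = €0.
Claim 2 — €13,438: €1,148 finishes the deductible; €12,290 goes to coinsurance; 50% of €12,290 = €6,145. Cost to traveler: €7,293. OOP to date €8,693. Insurer: €13,438 − €7,293 = €6,145.
Claim 3 — €4,800: deductible met; 50% of €4,800 = €2,400. Traveler owes €2,400 (running OOP €11,093). Insurer: €4,800 − €2,400 = €2,400.
Claim 4 — €10,293: deductible already satisfied, so traveler's share is 50% × €10,293 = €5,146.50. OOP would hit €16,239.50 > €12,250, so the cap limits the traveler to €12,250 − €11,093 = €1,157. Plan pays €10,293 − €1,157 = €9,136.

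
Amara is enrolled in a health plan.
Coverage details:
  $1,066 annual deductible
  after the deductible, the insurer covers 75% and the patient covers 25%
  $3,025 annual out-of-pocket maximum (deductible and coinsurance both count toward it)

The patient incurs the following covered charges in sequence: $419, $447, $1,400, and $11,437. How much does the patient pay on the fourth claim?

$1,659

Bill 1, $419: entire amount goes to the deductible. Patient pays $419; OOP now $419.
Bill 2, $447: all of it applies to the deductible. Patient owes $447 (running OOP $866).
Bill 3, $1,400: deductible takes $200, $1,200 remains; coinsurance $1,200 × 25% = $300. Cost to patient: $500. OOP to date $1,366.
Bill 4, $11,437: deductible met; 25% of $11,437 = $2,859.25. OOP would hit $4,225.25 > $3,025, so the cap limits the patient to $3,025 − $1,366 = $1,659.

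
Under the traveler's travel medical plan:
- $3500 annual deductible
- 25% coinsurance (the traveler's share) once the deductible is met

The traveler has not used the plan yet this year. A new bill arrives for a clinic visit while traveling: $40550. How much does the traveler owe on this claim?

$12762.50

Nothing has been paid toward the $3500 deductible, so the first $3500 of this charge is applied there.
After the $3500 deductible portion, $40550 − $3500 = $37050 is subject to coinsurance.
Coinsurance: $37050 × 25% = $9262.50.
So the traveler owes $3500 + $9262.50 = $12762.50.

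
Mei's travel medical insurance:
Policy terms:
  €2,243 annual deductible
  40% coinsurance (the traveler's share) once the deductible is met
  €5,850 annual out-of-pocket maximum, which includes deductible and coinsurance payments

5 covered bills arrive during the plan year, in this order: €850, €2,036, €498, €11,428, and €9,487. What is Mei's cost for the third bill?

Claim 1 — €850: entire amount goes to the deductible. Traveler owes €850 (running OOP €850).
Claim 2 — €2,036: €1,393 finishes the deductible; €643 goes to coinsurance; traveler's 40% is €257.20. Traveler pays €1,650.20; OOP now €2,500.20.
Claim 3 — €498: deductible already satisfied, so traveler's share is 40% × €498 = €199.20. Traveler owes €199.20 (running OOP €2,699.40).

€199.20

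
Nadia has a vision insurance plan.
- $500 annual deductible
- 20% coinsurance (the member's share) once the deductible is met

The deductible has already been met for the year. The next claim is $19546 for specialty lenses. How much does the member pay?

With the deductible met, the entire $19546 is subject to coinsurance.
Member's 20% share of $19546 is $3909.20.

$3909.20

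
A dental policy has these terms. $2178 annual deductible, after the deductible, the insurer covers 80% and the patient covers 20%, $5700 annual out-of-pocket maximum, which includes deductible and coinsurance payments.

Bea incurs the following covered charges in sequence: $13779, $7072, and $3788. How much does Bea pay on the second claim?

Bill 1, $13779: $2178 to deductible, leaving $11601; patient's 20% is $2320.20. Patient owes $4498.20 (running OOP $4498.20).
Bill 2, $7072: 20% coinsurance on $7072 = $1414.40. OOP would hit $5912.60 > $5700, so the cap limits the patient to $5700 − $4498.20 = $1201.80.

$1201.80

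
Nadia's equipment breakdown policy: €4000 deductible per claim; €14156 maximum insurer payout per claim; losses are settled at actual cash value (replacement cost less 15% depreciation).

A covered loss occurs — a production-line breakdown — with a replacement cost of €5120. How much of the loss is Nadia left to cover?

Actual cash value after 15% depreciation: €5120 × 85% = €4352.
After the deductible, €4352 − €4000 = €352 remains.
€352 is within the €14156 limit, so the insurer pays €352.
Out of pocket: €5120 − €352 = €4768.

€4768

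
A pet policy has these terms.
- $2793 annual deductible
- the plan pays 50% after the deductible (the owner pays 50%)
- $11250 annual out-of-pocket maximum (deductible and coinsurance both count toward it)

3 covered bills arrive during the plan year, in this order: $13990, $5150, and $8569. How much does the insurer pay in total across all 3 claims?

$16459

Claim 1 ($13990): $2793 to deductible, leaving $11197; owner's 50% is $5598.50. Owner owes $8391.50 (running OOP $8391.50). Insurer: $13990 − $8391.50 = $5598.50.
Claim 2 ($5150): deductible met; 50% of $5150 = $2575. Owner owes $2575 (running OOP $10966.50). Insurer: $5150 − $2575 = $2575.
Claim 3 ($8569): deductible already satisfied, so owner's share is 50% × $8569 = $4284.50. Adding that to $10966.50 gives $15251, past the $11250 cap; owner pays only $11250 − $10966.50 = $283.50. Insurer: $8569 − $283.50 = $8285.50.
Insurer total = bills − owner's total = $27709 − $11250 = $16459.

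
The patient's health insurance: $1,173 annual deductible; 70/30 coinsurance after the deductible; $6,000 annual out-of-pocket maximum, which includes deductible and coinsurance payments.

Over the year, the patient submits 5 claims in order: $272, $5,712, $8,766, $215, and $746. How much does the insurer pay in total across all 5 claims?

Claim 1 ($272): entire amount goes to the deductible. Patient owes $272 (running OOP $272). Plan pays $272 − $272 = $0.
Claim 2 ($5,712): $901 finishes the deductible; $4,811 goes to coinsurance; coinsurance $4,811 × 30% = $1,443.30. Patient pays $2,344.30; OOP now $2,616.30. Plan pays $5,712 − $2,344.30 = $3,367.70.
Claim 3 ($8,766): 30% coinsurance on $8,766 = $2,629.80. Cost to patient: $2,629.80. OOP to date $5,246.10. Insurer: $8,766 − $2,629.80 = $6,136.20.
Claim 4 ($215): 30% coinsurance on $215 = $64.50. Patient owes $64.50 (running OOP $5,310.60). Plan pays $215 − $64.50 = $150.50.
Claim 5 ($746): deductible met; 30% of $746 = $223.80. Patient owes $223.80 (running OOP $5,534.40). Insurer: $746 − $223.80 = $522.20.
Insurer total: $0 + $3,367.70 + $6,136.20 + $150.50 + $522.20 = $10,176.60.

$10,176.60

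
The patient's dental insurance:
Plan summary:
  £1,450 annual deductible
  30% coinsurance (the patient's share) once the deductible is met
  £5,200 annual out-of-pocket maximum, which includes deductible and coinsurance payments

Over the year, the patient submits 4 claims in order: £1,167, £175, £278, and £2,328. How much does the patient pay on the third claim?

Bill 1, £1,167: entire amount goes to the deductible. Cost to patient: £1,167. OOP to date £1,167.
Bill 2, £175: entire amount goes to the deductible. Cost to patient: £175. OOP to date £1,342.
Bill 3, £278: £108 to deductible, leaving £170; 30% of £170 = £51. Patient pays £159; OOP now £1,501.

£159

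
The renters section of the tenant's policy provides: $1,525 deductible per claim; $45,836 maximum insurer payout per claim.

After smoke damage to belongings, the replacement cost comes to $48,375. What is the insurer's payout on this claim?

After the deductible, $48,375 − $1,525 = $46,850 remains.
The $45,836 per-incident cap binds; insurer pays $45,836.

$45,836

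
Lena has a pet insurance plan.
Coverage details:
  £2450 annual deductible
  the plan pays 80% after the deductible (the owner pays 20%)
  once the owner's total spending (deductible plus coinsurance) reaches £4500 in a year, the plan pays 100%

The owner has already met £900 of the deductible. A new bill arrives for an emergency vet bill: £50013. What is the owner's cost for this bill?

£3600

Remaining deductible: £2450 − £900 = £1550.
The remaining £48463 (= £50013 − £1550) moves to coinsurance.
Owner's 20% share of £48463 is £9692.60.
Owner responsibility before any cap: £1550 + £9692.60 = £11242.60.
Adding £11242.60 to the £900 already spent would give £12142.60, which exceeds the £4500 cap; the owner pays just £4500 − £900 = £3600.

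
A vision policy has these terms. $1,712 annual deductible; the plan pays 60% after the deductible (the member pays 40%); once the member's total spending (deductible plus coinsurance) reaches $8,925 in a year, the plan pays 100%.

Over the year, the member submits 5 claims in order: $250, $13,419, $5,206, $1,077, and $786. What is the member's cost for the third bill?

Claim 1 ($250): all of it applies to the deductible. Member owes $250 (running OOP $250).
Claim 2 ($13,419): deductible takes $1,462, $11,957 remains; coinsurance $11,957 × 40% = $4,782.80. Member owes $6,244.80 (running OOP $6,494.80).
Claim 3 ($5,206): deductible met; 40% of $5,206 = $2,082.40. Cost to member: $2,082.40. OOP to date $8,577.20.

$2,082.40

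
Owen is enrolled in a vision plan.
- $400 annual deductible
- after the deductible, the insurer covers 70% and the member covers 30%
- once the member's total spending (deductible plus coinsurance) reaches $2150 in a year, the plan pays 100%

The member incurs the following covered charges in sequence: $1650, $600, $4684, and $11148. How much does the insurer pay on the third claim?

$3489

Bill 1, $1650: $400 finishes the deductible; $1250 goes to coinsurance; member's 30% is $375. Member pays $775; OOP now $775. Insurer: $1650 − $775 = $875.
Bill 2, $600: deductible already satisfied, so member's share is 30% × $600 = $180. Member owes $180 (running OOP $955). Plan pays $600 − $180 = $420.
Bill 3, $4684: 30% coinsurance on $4684 = $1405.20. OOP would hit $2360.20 > $2150, so the cap limits the member to $2150 − $955 = $1195. Insurer: $4684 − $1195 = $3489.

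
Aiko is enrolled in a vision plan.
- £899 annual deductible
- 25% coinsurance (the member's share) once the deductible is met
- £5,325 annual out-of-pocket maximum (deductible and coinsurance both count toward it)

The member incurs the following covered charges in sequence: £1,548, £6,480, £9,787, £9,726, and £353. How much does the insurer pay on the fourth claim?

£9,529

Claim 1 (£1,548): deductible takes £899, £649 remains; coinsurance £649 × 25% = £162.25. Member pays £1,061.25; OOP now £1,061.25. Plan pays £1,548 − £1,061.25 = £486.75.
Claim 2 (£6,480): deductible met; 25% of £6,480 = £1,620. Member owes £1,620 (running OOP £2,681.25). Plan pays £6,480 − £1,620 = £4,860.
Claim 3 (£9,787): 25% coinsurance on £9,787 = £2,446.75. Member owes £2,446.75 (running OOP £5,128). Insurer: £9,787 − £2,446.75 = £7,340.25.
Claim 4 (£9,726): deductible already satisfied, so member's share is 25% × £9,726 = £2,431.50. Adding that to £5,128 gives £7,559.50, past the £5,325 cap; member pays only £5,325 − £5,128 = £197. Insurer: £9,726 − £197 = £9,529.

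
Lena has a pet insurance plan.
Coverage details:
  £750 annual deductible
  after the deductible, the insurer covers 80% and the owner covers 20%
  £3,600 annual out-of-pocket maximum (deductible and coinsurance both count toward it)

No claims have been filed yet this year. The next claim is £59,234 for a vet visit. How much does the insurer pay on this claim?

£55,634

Nothing has been paid toward the £750 deductible, so the first £750 of this charge is applied there.
After the £750 deductible portion, £59,234 − £750 = £58,484 is subject to coinsurance.
Owner's 20% share of £58,484 is £11,696.80.
That puts the owner's cost at £750 + £11,696.80 = £12,446.80 before any cap.
Adding £12,446.80 to the £0 already spent would give £12,446.80, which exceeds the £3,600 cap; the owner pays just £3,600 − £0 = £3,600.
The plan picks up £59,234 − £3,600 = £55,634.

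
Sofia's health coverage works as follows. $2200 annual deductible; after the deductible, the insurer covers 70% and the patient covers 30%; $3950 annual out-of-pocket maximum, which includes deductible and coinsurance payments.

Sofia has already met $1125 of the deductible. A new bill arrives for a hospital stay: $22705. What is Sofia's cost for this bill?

$2825

$1125 of the $2200 deductible is already met, leaving $1075.
That leaves $22705 − $1075 = $21630 for coinsurance.
30% of $21630 = $6489 falls to the patient.
That puts the patient's cost at $1075 + $6489 = $7564 before any cap.
That would bring total out-of-pocket to $8689, past the $3950 cap. The patient is capped at $3950 − $1125 = $2825 on this claim.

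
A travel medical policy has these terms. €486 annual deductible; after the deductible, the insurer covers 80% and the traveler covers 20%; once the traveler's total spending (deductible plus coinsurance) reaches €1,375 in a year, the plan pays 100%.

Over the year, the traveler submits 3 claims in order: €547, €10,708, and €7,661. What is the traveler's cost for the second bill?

Claim 1 — €547: €486 finishes the deductible; €61 goes to coinsurance; coinsurance €61 × 20% = €12.20. Traveler pays €498.20; OOP now €498.20.
Claim 2 — €10,708: 20% coinsurance on €10,708 = €2,141.60. That would push OOP to €2,639.80, over the €1,375 cap, so traveler pays €1,375 − €498.20 = €876.80.

€876.80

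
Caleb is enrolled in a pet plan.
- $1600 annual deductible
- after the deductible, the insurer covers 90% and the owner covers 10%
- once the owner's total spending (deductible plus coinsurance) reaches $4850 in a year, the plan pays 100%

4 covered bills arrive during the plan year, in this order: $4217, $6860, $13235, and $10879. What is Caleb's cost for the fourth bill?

#1 ($4217): $1600 to deductible, leaving $2617; owner's 10% is $261.70. Owner owes $1861.70 (running OOP $1861.70).
#2 ($6860): deductible already satisfied, so owner's share is 10% × $6860 = $686. Owner owes $686 (running OOP $2547.70).
#3 ($13235): 10% coinsurance on $13235 = $1323.50. Owner owes $1323.50 (running OOP $3871.20).
#4 ($10879): deductible met; 10% of $10879 = $1087.90. That would push OOP to $4959.10, over the $4850 cap, so owner pays $4850 − $3871.20 = $978.80.

$978.80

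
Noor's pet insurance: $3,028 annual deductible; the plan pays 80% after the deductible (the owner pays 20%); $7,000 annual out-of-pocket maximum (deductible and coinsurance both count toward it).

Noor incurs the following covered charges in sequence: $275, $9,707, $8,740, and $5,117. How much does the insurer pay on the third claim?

$6,992

Bill 1, $275: all of it applies to the deductible. Owner owes $275 (running OOP $275). Insurer: $275 − $275 = $0.
Bill 2, $9,707: $2,753 finishes the deductible; $6,954 goes to coinsurance; coinsurance $6,954 × 20% = $1,390.80. Cost to owner: $4,143.80. OOP to date $4,418.80. Insurer: $9,707 − $4,143.80 = $5,563.20.
Bill 3, $8,740: deductible already satisfied, so owner's share is 20% × $8,740 = $1,748. Owner owes $1,748 (running OOP $6,166.80). Insurer: $8,740 − $1,748 = $6,992.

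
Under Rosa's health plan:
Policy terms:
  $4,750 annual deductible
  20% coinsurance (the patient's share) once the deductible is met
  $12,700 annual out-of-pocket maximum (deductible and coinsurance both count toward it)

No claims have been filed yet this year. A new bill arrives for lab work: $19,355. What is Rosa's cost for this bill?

Deductible not yet touched, so the first $4,750 of the bill goes to the deductible.
After the $4,750 deductible portion, $19,355 − $4,750 = $14,605 is subject to coinsurance.
20% of $14,605 = $2,921 falls to the patient.
Patient responsibility before any cap: $4,750 + $2,921 = $7,671.
Year-to-date out-of-pocket becomes $0 + $7,671 = $7,671, still under the $12,700 maximum, so no cap applies.

$7,671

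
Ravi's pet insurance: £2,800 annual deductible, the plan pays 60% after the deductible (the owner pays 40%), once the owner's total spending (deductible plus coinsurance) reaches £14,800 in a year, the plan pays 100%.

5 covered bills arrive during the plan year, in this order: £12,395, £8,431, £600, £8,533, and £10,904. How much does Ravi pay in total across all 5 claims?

Claim 1 (£12,395): £2,800 finishes the deductible; £9,595 goes to coinsurance; coinsurance £9,595 × 40% = £3,838. Owner pays £6,638; OOP now £6,638.
Claim 2 (£8,431): deductible met; 40% of £8,431 = £3,372.40. Owner pays £3,372.40; OOP now £10,010.40.
Claim 3 (£600): deductible already satisfied, so owner's share is 40% × £600 = £240. Owner owes £240 (running OOP £10,250.40).
Claim 4 (£8,533): deductible already satisfied, so owner's share is 40% × £8,533 = £3,413.20. Owner owes £3,413.20 (running OOP £13,663.60).
Claim 5 (£10,904): deductible met; 40% of £10,904 = £4,361.60. OOP would hit £18,025.20 > £14,800, so the cap limits the owner to £14,800 − £13,663.60 = £1,136.40.
Total paid by the owner: £6,638 + £3,372.40 + £240 + £3,413.20 + £1,136.40 = £14,800.

£14,800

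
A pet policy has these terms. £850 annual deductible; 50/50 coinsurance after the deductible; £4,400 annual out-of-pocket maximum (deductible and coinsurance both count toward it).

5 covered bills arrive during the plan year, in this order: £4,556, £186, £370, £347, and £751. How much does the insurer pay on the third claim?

#1 (£4,556): £850 to deductible, leaving £3,706; owner's 50% is £1,853. Owner pays £2,703; OOP now £2,703. Insurer: £4,556 − £2,703 = £1,853.
#2 (£186): deductible met; 50% of £186 = £93. Cost to owner: £93. OOP to date £2,796. Plan pays £186 − £93 = £93.
#3 (£370): deductible already satisfied, so owner's share is 50% × £370 = £185. Cost to owner: £185. OOP to date £2,981. Plan pays £370 − £185 = £185.

£185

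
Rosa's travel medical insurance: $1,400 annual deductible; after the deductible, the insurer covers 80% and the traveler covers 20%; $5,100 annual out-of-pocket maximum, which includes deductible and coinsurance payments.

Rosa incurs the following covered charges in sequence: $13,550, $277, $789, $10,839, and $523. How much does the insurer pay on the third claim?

$631.20

Claim 1 ($13,550): $1,400 to deductible, leaving $12,150; traveler's 20% is $2,430. Traveler owes $3,830 (running OOP $3,830). Insurer: $13,550 − $3,830 = $9,720.
Claim 2 ($277): deductible already satisfied, so traveler's share is 20% × $277 = $55.40. Cost to traveler: $55.40. OOP to date $3,885.40. Plan pays $277 − $55.40 = $221.60.
Claim 3 ($789): deductible met; 20% of $789 = $157.80. Cost to traveler: $157.80. OOP to date $4,043.20. Plan pays $789 − $157.80 = $631.20.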